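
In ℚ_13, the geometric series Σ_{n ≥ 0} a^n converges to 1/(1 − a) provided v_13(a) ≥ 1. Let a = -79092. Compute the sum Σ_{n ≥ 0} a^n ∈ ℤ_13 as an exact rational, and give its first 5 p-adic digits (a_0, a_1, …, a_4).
Σ a^n = 1/(1 − a) = 1/79093;  first 5 digits = (1, 0, 0, 3, 10)

v_13(a) = 3 ≥ 1, so the series converges in ℤ_13 to 1/(1 − a) = 1/(1 − (-79092)) = 1/79093. Expand this rational in ℤ_13: compute digits iteratively via d_i = x_i mod 13, x_{i+1} = (x_i − d_i)/13. The first 5 digits are (1, 0, 0, 3, 10).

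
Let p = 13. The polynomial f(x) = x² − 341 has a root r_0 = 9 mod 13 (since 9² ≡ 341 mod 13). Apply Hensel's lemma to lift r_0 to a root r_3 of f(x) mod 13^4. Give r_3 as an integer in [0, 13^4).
r_3 = 3779 (mod 28561)

Hensel's recurrence: r_{i+1} = r_i − f(r_i)·(f′(r_i))^{-1} mod 13^{i+2}, with f′(x) = 2x. Iterate:
  r_0 = 9 (mod 13)
  r_1 = 61 (mod 169)
  r_2 = 1582 (mod 2197)
  r_3 = 3779 (mod 28561)
Final: r_3 = 3779, and one checks f(r_3) ≡ 0 mod 13^4.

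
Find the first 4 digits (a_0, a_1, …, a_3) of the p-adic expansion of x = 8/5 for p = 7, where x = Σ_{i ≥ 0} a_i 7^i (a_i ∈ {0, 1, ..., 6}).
(a_0, …, a_3) = (3, 4, 5, 2)

v_7(8/5) = 0 (numerator and denominator both coprime to 7), so x ∈ ℤ_7^×. Compute digits iteratively via a_i = x_i mod 7, x_{i+1} = (x_i − a_i)/7, with x_0 = x:
  x_0 = 8/5;  a_0 = 3;  x_1 = (x_0 − 3)/7 = -1/5
  x_1 = -1/5;  a_1 = 4;  x_2 = (x_1 − 4)/7 = -3/5
  x_2 = -3/5;  a_2 = 5;  x_3 = (x_2 − 5)/7 = -4/5
  x_3 = -4/5;  a_3 = 2;  x_4 = (x_3 − 2)/7 = -2/5
Digits: (3, 4, 5, 2).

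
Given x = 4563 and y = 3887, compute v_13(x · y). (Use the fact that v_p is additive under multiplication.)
v_13(17736381) = 4

v_p(x) = 2 (factor: 4563 = 13^2 · 27); v_p(y) = 2 (factor: 3887 = 13^2 · 23). Additivity: v_p(xy) = v_p(x) + v_p(y) = 2 + 2 = 4. (Direct check: xy = 17736381 = 13^4 · (621).)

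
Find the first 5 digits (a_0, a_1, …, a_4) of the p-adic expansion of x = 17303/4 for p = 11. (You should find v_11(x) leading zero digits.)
(a_0, …, a_4) = (0, 0, 0, 6, 8)

v_11(17303/4) = 3, so a_0 = ... = a_2 = 0. Factor out: x = 11^3 · u with u = 13/4 a unit in ℤ_11. Expand u iteratively via a_{v+i} = u_i mod 11, u_{i+1} = (u_i − a_{v+i})/11:
  u_0 = 13/4;  a_3 = 6;  u_1 = (u_0 − 6)/11 = -1/4
  u_1 = -1/4;  a_4 = 8;  u_2 = (u_1 − 8)/11 = -3/4
Digits: (0, 0, 0, 6, 8).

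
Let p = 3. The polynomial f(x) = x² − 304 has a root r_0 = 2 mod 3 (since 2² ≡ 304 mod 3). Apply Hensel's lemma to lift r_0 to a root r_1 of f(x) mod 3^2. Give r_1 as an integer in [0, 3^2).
r_1 = 5 (mod 9)

Hensel's recurrence: r_{i+1} = r_i − f(r_i)·(f′(r_i))^{-1} mod 3^{i+2}, with f′(x) = 2x. Iterate:
  r_0 = 2 (mod 3)
  r_1 = 5 (mod 9)
Final: r_1 = 5, and one checks f(r_1) ≡ 0 mod 3^2.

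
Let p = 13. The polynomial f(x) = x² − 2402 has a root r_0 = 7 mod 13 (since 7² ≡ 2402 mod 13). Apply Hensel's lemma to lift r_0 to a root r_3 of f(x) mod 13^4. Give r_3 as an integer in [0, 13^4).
r_3 = 4557 (mod 28561)

Hensel's recurrence: r_{i+1} = r_i − f(r_i)·(f′(r_i))^{-1} mod 13^{i+2}, with f′(x) = 2x. Iterate:
  r_0 = 7 (mod 13)
  r_1 = 163 (mod 169)
  r_2 = 163 (mod 2197)
  r_3 = 4557 (mod 28561)
Final: r_3 = 4557, and one checks f(r_3) ≡ 0 mod 13^4.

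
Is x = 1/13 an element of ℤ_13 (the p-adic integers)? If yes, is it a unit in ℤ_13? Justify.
x ∉ ℤ_13 (v_13(x) = -1 < 0)

ℤ_13 = {x ∈ ℚ_13 : v_13(x) ≥ 0} and ℤ_13^× = {x ∈ ℤ_13 : v_13(x) = 0}. Here v_13(1/13) = v_13(num) − v_13(den) = -1; compare against these criteria.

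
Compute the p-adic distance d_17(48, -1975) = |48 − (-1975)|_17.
d_17(48, -1975) = 1/289

Step 1 — x − y = 48 − (-1975) = 2023. Step 2 — v_17(2023) = 2 (factor: 2023 = (17^2 · 7); the sign does not affect v_p). Step 3 — |x − y|_17 = 17^{-2} = 1/289.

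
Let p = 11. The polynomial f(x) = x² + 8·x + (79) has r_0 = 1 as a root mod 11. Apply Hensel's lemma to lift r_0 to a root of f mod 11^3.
r_2 = 815 (mod 1331)

Hensel: r_{i+1} = r_i − f(r_i)·(f′(r_i))^{-1} mod 11^{i+2}, f′(x) = 2x + 8. Iterate:
  r_0 = 1 (mod 11)
  r_1 = 89 (mod 121)
  r_2 = 815 (mod 1331)
Final: r = 815 satisfies f(r) ≡ 0 mod 11^3.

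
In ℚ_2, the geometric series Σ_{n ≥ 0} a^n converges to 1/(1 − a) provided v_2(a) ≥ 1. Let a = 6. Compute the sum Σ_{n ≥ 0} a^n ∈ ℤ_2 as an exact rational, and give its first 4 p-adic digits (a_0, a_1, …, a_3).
Σ a^n = 1/(1 − a) = -1/5;  first 4 digits = (1, 1, 0, 0)

v_2(a) = 1 ≥ 1, so the series converges in ℤ_2 to 1/(1 − a) = 1/(1 − 6) = -1/5. Expand this rational in ℤ_2: compute digits iteratively via d_i = x_i mod 2, x_{i+1} = (x_i − d_i)/2. The first 4 digits are (1, 1, 0, 0).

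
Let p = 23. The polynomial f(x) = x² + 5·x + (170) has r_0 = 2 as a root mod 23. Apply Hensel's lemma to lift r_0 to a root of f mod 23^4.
r_3 = 174963 (mod 279841)

Hensel: r_{i+1} = r_i − f(r_i)·(f′(r_i))^{-1} mod 23^{i+2}, f′(x) = 2x + 5. Iterate:
  r_0 = 2 (mod 23)
  r_1 = 393 (mod 529)
  r_2 = 4625 (mod 12167)
  r_3 = 174963 (mod 279841)
Final: r = 174963 satisfies f(r) ≡ 0 mod 23^4.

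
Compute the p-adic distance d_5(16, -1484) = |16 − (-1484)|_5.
d_5(16, -1484) = 1/125

Step 1 — x − y = 16 − (-1484) = 1500. Step 2 — v_5(1500) = 3 (factor: 1500 = (5^3 · 12); the sign does not affect v_p). Step 3 — |x − y|_5 = 5^{-3} = 1/125.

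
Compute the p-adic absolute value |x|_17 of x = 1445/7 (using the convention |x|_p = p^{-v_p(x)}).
|1445/7|_17 = 1/289

Step 1 — compute v_17(x) by factoring powers of 17 out of the numerator and denominator: v_17(1445/7) = 2. Step 2 — apply |x|_p = p^{-v_p(x)} = 17^{-2} = 1/289.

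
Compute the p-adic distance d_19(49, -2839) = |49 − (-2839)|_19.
d_19(49, -2839) = 1/361

Step 1 — x − y = 49 − (-2839) = 2888. Step 2 — v_19(2888) = 2 (factor: 2888 = (19^2 · 8); the sign does not affect v_p). Step 3 — |x − y|_19 = 19^{-2} = 1/361.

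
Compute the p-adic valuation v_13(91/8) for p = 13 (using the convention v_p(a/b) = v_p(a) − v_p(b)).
v_13(91/8) = 1

Factor powers of 13 from the numerator and denominator of the reduced fraction: 91 = 13^1 · 7 and 8 = 13^0 · 8. Apply v_p(a/b) = v_p(a) − v_p(b): v_13(91/8) = 1 − 0 = 1.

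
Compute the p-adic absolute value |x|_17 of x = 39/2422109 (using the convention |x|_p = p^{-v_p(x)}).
|39/2422109|_17 = 83521

Step 1 — compute v_17(x) by factoring powers of 17 out of the numerator and denominator: v_17(39/2422109) = -4. Step 2 — apply |x|_p = p^{-v_p(x)} = 17^{4} = 83521.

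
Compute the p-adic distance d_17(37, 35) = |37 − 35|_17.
d_17(37, 35) = 1

Step 1 — x − y = 37 − 35 = 2. Step 2 — v_17(2) = 0 (factor: 2 = (17^0 · 2); the sign does not affect v_p). Step 3 — |x − y|_17 = 17^{0} = 1.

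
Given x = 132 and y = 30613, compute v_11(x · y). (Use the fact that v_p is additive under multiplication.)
v_11(4040916) = 4

v_p(x) = 1 (factor: 132 = 11^1 · 12); v_p(y) = 3 (factor: 30613 = 11^3 · 23). Additivity: v_p(xy) = v_p(x) + v_p(y) = 1 + 3 = 4. (Direct check: xy = 4040916 = 11^4 · (276).)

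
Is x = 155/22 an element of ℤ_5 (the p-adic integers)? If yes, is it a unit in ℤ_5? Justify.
x ∈ ℤ_5 but not a unit; v_5(x) = 1 > 0

ℤ_5 = {x ∈ ℚ_5 : v_5(x) ≥ 0} and ℤ_5^× = {x ∈ ℤ_5 : v_5(x) = 0}. Here v_5(155/22) = v_5(num) − v_5(den) = 1; compare against these criteria.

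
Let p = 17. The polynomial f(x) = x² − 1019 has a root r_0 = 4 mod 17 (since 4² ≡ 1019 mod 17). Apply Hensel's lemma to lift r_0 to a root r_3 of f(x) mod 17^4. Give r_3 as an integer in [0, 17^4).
r_3 = 67647 (mod 83521)

Hensel's recurrence: r_{i+1} = r_i − f(r_i)·(f′(r_i))^{-1} mod 17^{i+2}, with f′(x) = 2x. Iterate:
  r_0 = 4 (mod 17)
  r_1 = 21 (mod 289)
  r_2 = 3778 (mod 4913)
  r_3 = 67647 (mod 83521)
Final: r_3 = 67647, and one checks f(r_3) ≡ 0 mod 17^4.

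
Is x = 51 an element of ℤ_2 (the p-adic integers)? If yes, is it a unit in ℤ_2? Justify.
x ∈ ℤ_2^× (unit); v_2(x) = 0

ℤ_2 = {x ∈ ℚ_2 : v_2(x) ≥ 0} and ℤ_2^× = {x ∈ ℤ_2 : v_2(x) = 0}. Here v_2(51) = v_2(num) − v_2(den) = 0; compare against these criteria.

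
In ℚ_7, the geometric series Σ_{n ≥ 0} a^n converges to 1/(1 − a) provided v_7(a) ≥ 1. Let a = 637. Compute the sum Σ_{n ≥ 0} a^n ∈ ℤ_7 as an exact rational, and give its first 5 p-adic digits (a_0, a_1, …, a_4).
Σ a^n = 1/(1 − a) = -1/636;  first 5 digits = (1, 0, 6, 1, 1)

v_7(a) = 2 ≥ 1, so the series converges in ℤ_7 to 1/(1 − a) = 1/(1 − 637) = -1/636. Expand this rational in ℤ_7: compute digits iteratively via d_i = x_i mod 7, x_{i+1} = (x_i − d_i)/7. The first 5 digits are (1, 0, 6, 1, 1).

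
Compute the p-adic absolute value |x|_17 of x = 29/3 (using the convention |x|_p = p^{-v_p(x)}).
|29/3|_17 = 1

Step 1 — compute v_17(x) by factoring powers of 17 out of the numerator and denominator: v_17(29/3) = 0. Step 2 — apply |x|_p = p^{-v_p(x)} = 17^{0} = 1.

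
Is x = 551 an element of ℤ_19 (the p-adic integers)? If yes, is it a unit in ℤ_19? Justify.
x ∈ ℤ_19 but not a unit; v_19(x) = 1 > 0

ℤ_19 = {x ∈ ℚ_19 : v_19(x) ≥ 0} and ℤ_19^× = {x ∈ ℤ_19 : v_19(x) = 0}. Here v_19(551) = v_19(num) − v_19(den) = 1; compare against these criteria.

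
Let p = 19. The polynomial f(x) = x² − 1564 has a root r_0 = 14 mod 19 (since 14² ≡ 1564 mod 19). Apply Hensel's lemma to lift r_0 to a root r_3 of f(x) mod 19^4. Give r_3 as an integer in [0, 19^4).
r_3 = 86445 (mod 130321)

Hensel's recurrence: r_{i+1} = r_i − f(r_i)·(f′(r_i))^{-1} mod 19^{i+2}, with f′(x) = 2x. Iterate:
  r_0 = 14 (mod 19)
  r_1 = 166 (mod 361)
  r_2 = 4137 (mod 6859)
  r_3 = 86445 (mod 130321)
Final: r_3 = 86445, and one checks f(r_3) ≡ 0 mod 19^4.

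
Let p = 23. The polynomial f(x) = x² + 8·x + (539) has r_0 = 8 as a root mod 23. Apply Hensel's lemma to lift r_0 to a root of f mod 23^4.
r_3 = 32139 (mod 279841)

Hensel: r_{i+1} = r_i − f(r_i)·(f′(r_i))^{-1} mod 23^{i+2}, f′(x) = 2x + 8. Iterate:
  r_0 = 8 (mod 23)
  r_1 = 399 (mod 529)
  r_2 = 7805 (mod 12167)
  r_3 = 32139 (mod 279841)
Final: r = 32139 satisfies f(r) ≡ 0 mod 23^4.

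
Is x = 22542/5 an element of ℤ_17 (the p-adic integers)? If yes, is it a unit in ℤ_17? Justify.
x ∈ ℤ_17 but not a unit; v_17(x) = 2 > 0

ℤ_17 = {x ∈ ℚ_17 : v_17(x) ≥ 0} and ℤ_17^× = {x ∈ ℤ_17 : v_17(x) = 0}. Here v_17(22542/5) = v_17(num) − v_17(den) = 2; compare against these criteria.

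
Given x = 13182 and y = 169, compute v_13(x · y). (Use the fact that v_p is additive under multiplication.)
v_13(2227758) = 5

v_p(x) = 3 (factor: 13182 = 13^3 · 6); v_p(y) = 2 (factor: 169 = 13^2 · 1). Additivity: v_p(xy) = v_p(x) + v_p(y) = 3 + 2 = 5. (Direct check: xy = 2227758 = 13^5 · (6).)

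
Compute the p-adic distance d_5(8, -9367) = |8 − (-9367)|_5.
d_5(8, -9367) = 1/3125

Step 1 — x − y = 8 − (-9367) = 9375. Step 2 — v_5(9375) = 5 (factor: 9375 = (5^5 · 3); the sign does not affect v_p). Step 3 — |x − y|_5 = 5^{-5} = 1/3125.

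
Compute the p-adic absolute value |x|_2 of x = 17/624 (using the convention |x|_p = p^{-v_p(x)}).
|17/624|_2 = 16

Step 1 — compute v_2(x) by factoring powers of 2 out of the numerator and denominator: v_2(17/624) = -4. Step 2 — apply |x|_p = p^{-v_p(x)} = 2^{4} = 16.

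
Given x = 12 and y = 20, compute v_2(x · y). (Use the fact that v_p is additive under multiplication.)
v_2(240) = 4

v_p(x) = 2 (factor: 12 = 2^2 · 3); v_p(y) = 2 (factor: 20 = 2^2 · 5). Additivity: v_p(xy) = v_p(x) + v_p(y) = 2 + 2 = 4. (Direct check: xy = 240 = 2^4 · (15).)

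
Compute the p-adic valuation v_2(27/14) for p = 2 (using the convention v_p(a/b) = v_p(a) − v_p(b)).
v_2(27/14) = -1

Factor powers of 2 from the numerator and denominator of the reduced fraction: 27 = 2^0 · 27 and 14 = 2^1 · 7. Apply v_p(a/b) = v_p(a) − v_p(b): v_2(27/14) = 0 − 1 = -1.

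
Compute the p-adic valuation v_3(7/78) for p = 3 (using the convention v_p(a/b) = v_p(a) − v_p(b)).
v_3(7/78) = -1

Factor powers of 3 from the numerator and denominator of the reduced fraction: 7 = 3^0 · 7 and 78 = 3^1 · 26. Apply v_p(a/b) = v_p(a) − v_p(b): v_3(7/78) = 0 − 1 = -1.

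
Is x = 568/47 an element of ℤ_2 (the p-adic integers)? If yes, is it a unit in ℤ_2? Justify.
x ∈ ℤ_2 but not a unit; v_2(x) = 3 > 0

ℤ_2 = {x ∈ ℚ_2 : v_2(x) ≥ 0} and ℤ_2^× = {x ∈ ℤ_2 : v_2(x) = 0}. Here v_2(568/47) = v_2(num) − v_2(den) = 3; compare against these criteria.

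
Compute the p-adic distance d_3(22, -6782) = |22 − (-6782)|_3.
d_3(22, -6782) = 1/243

Step 1 — x − y = 22 − (-6782) = 6804. Step 2 — v_3(6804) = 5 (factor: 6804 = (3^5 · 28); the sign does not affect v_p). Step 3 — |x − y|_3 = 3^{-5} = 1/243.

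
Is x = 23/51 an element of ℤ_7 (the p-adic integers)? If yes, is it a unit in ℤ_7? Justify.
x ∈ ℤ_7^× (unit); v_7(x) = 0

ℤ_7 = {x ∈ ℚ_7 : v_7(x) ≥ 0} and ℤ_7^× = {x ∈ ℤ_7 : v_7(x) = 0}. Here v_7(23/51) = v_7(num) − v_7(den) = 0; compare against these criteria.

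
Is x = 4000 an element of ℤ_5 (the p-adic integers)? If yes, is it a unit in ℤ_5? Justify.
x ∈ ℤ_5 but not a unit; v_5(x) = 3 > 0

ℤ_5 = {x ∈ ℚ_5 : v_5(x) ≥ 0} and ℤ_5^× = {x ∈ ℤ_5 : v_5(x) = 0}. Here v_5(4000) = v_5(num) − v_5(den) = 3; compare against these criteria.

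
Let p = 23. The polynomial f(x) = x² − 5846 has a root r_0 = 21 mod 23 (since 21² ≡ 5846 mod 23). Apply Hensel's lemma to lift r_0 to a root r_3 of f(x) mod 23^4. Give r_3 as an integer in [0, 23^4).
r_3 = 45883 (mod 279841)

Hensel's recurrence: r_{i+1} = r_i − f(r_i)·(f′(r_i))^{-1} mod 23^{i+2}, with f′(x) = 2x. Iterate:
  r_0 = 21 (mod 23)
  r_1 = 389 (mod 529)
  r_2 = 9382 (mod 12167)
  r_3 = 45883 (mod 279841)
Final: r_3 = 45883, and one checks f(r_3) ≡ 0 mod 23^4.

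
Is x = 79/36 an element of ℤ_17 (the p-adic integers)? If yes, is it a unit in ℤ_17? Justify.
x ∈ ℤ_17^× (unit); v_17(x) = 0

ℤ_17 = {x ∈ ℚ_17 : v_17(x) ≥ 0} and ℤ_17^× = {x ∈ ℤ_17 : v_17(x) = 0}. Here v_17(79/36) = v_17(num) − v_17(den) = 0; compare against these criteria.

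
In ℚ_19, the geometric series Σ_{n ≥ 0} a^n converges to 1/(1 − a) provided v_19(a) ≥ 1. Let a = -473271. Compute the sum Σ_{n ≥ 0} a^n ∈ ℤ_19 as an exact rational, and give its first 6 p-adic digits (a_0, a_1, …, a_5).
Σ a^n = 1/(1 − a) = 1/473272;  first 6 digits = (1, 0, 0, 7, 15, 18)

v_19(a) = 3 ≥ 1, so the series converges in ℤ_19 to 1/(1 − a) = 1/(1 − (-473271)) = 1/473272. Expand this rational in ℤ_19: compute digits iteratively via d_i = x_i mod 19, x_{i+1} = (x_i − d_i)/19. The first 6 digits are (1, 0, 0, 7, 15, 18).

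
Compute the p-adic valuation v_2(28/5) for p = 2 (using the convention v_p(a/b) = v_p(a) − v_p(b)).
v_2(28/5) = 2

Factor powers of 2 from the numerator and denominator of the reduced fraction: 28 = 2^2 · 7 and 5 = 2^0 · 5. Apply v_p(a/b) = v_p(a) − v_p(b): v_2(28/5) = 2 − 0 = 2.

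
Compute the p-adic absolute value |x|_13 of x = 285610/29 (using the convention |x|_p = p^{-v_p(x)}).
|285610/29|_13 = 1/28561

Step 1 — compute v_13(x) by factoring powers of 13 out of the numerator and denominator: v_13(285610/29) = 4. Step 2 — apply |x|_p = p^{-v_p(x)} = 13^{-4} = 1/28561.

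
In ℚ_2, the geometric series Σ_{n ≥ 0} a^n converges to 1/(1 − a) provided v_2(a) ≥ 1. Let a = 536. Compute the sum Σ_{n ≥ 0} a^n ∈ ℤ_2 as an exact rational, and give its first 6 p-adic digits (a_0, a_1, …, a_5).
Σ a^n = 1/(1 − a) = -1/535;  first 6 digits = (1, 0, 0, 1, 1, 0)

v_2(a) = 3 ≥ 1, so the series converges in ℤ_2 to 1/(1 − a) = 1/(1 − 536) = -1/535. Expand this rational in ℤ_2: compute digits iteratively via d_i = x_i mod 2, x_{i+1} = (x_i − d_i)/2. The first 6 digits are (1, 0, 0, 1, 1, 0).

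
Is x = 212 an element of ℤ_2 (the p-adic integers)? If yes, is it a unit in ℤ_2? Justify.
x ∈ ℤ_2 but not a unit; v_2(x) = 2 > 0

ℤ_2 = {x ∈ ℚ_2 : v_2(x) ≥ 0} and ℤ_2^× = {x ∈ ℤ_2 : v_2(x) = 0}. Here v_2(212) = v_2(num) − v_2(den) = 2; compare against these criteria.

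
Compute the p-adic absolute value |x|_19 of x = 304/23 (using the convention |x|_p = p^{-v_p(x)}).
|304/23|_19 = 1/19

Step 1 — compute v_19(x) by factoring powers of 19 out of the numerator and denominator: v_19(304/23) = 1. Step 2 — apply |x|_p = p^{-v_p(x)} = 19^{-1} = 1/19.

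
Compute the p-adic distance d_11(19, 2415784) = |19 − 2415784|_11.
d_11(19, 2415784) = 1/161051

Step 1 — x − y = 19 − 2415784 = -2415765. Step 2 — v_11(-2415765) = 5 (factor: -2415765 = −(11^5 · 15); the sign does not affect v_p). Step 3 — |x − y|_11 = 11^{-5} = 1/161051.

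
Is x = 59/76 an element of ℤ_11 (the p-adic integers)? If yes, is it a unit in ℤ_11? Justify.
x ∈ ℤ_11^× (unit); v_11(x) = 0

ℤ_11 = {x ∈ ℚ_11 : v_11(x) ≥ 0} and ℤ_11^× = {x ∈ ℤ_11 : v_11(x) = 0}. Here v_11(59/76) = v_11(num) − v_11(den) = 0; compare against these criteria.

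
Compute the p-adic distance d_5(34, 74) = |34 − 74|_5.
d_5(34, 74) = 1/5

Step 1 — x − y = 34 − 74 = -40. Step 2 — v_5(-40) = 1 (factor: -40 = −(5^1 · 8); the sign does not affect v_p). Step 3 — |x − y|_5 = 5^{-1} = 1/5.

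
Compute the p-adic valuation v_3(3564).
v_3(3564) = 4

v_3(n) is the largest exponent k such that 3^k divides n. Factor out: 3564 = 3^4 · 44. (Sign doesn't affect v_p.) So v_3(3564) = 4.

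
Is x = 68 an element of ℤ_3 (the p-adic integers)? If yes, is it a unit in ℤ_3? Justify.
x ∈ ℤ_3^× (unit); v_3(x) = 0

ℤ_3 = {x ∈ ℚ_3 : v_3(x) ≥ 0} and ℤ_3^× = {x ∈ ℤ_3 : v_3(x) = 0}. Here v_3(68) = v_3(num) − v_3(den) = 0; compare against these criteria.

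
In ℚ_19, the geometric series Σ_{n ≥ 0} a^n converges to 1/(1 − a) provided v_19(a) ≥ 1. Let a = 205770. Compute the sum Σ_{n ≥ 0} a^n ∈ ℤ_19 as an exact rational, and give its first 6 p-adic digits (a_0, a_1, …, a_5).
Σ a^n = 1/(1 − a) = -1/205769;  first 6 digits = (1, 0, 0, 11, 1, 0)

v_19(a) = 3 ≥ 1, so the series converges in ℤ_19 to 1/(1 − a) = 1/(1 − 205770) = -1/205769. Expand this rational in ℤ_19: compute digits iteratively via d_i = x_i mod 19, x_{i+1} = (x_i − d_i)/19. The first 6 digits are (1, 0, 0, 11, 1, 0).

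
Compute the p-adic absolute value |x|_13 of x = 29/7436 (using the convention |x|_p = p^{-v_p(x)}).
|29/7436|_13 = 169

Step 1 — compute v_13(x) by factoring powers of 13 out of the numerator and denominator: v_13(29/7436) = -2. Step 2 — apply |x|_p = p^{-v_p(x)} = 13^{2} = 169.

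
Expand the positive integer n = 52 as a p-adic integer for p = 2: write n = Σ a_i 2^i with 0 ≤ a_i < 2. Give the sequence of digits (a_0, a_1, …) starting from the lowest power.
(a_0, a_1, …) = (0, 0, 1, 0, 1, 1)

Repeated division by 2 gives the digits low-to-high: 52 = 1·2^2 + 1·2^4 + 1·2^5. Digit sequence: (0, 0, 1, 0, 1, 1).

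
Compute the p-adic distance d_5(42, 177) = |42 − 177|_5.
d_5(42, 177) = 1/5

Step 1 — x − y = 42 − 177 = -135. Step 2 — v_5(-135) = 1 (factor: -135 = −(5^1 · 27); the sign does not affect v_p). Step 3 — |x − y|_5 = 5^{-1} = 1/5.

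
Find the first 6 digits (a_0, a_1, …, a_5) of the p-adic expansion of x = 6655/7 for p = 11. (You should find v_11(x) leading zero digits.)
(a_0, …, a_5) = (0, 0, 0, 7, 1, 3)

v_11(6655/7) = 3, so a_0 = ... = a_2 = 0. Factor out: x = 11^3 · u with u = 5/7 a unit in ℤ_11. Expand u iteratively via a_{v+i} = u_i mod 11, u_{i+1} = (u_i − a_{v+i})/11:
  u_0 = 5/7;  a_3 = 7;  u_1 = (u_0 − 7)/11 = -4/7
  u_1 = -4/7;  a_4 = 1;  u_2 = (u_1 − 1)/11 = -1/7
  u_2 = -1/7;  a_5 = 3;  u_3 = (u_2 − 3)/11 = -2/7
Digits: (0, 0, 0, 7, 1, 3).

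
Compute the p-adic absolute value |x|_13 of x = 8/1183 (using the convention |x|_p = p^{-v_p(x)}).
|8/1183|_13 = 169

Step 1 — compute v_13(x) by factoring powers of 13 out of the numerator and denominator: v_13(8/1183) = -2. Step 2 — apply |x|_p = p^{-v_p(x)} = 13^{2} = 169.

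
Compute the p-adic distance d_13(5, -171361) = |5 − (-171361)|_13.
d_13(5, -171361) = 1/28561

Step 1 — x − y = 5 − (-171361) = 171366. Step 2 — v_13(171366) = 4 (factor: 171366 = (13^4 · 6); the sign does not affect v_p). Step 3 — |x − y|_13 = 13^{-4} = 1/28561.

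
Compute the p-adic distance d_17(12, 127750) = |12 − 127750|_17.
d_17(12, 127750) = 1/4913

Step 1 — x − y = 12 − 127750 = -127738. Step 2 — v_17(-127738) = 3 (factor: -127738 = −(17^3 · 26); the sign does not affect v_p). Step 3 — |x − y|_17 = 17^{-3} = 1/4913.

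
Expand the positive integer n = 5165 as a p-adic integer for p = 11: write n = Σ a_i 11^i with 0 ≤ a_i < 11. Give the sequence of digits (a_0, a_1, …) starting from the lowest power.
(a_0, a_1, …) = (6, 7, 9, 3)

Repeated division by 11 gives the digits low-to-high: 5165 = 6 + 7·11^1 + 9·11^2 + 3·11^3. Digit sequence: (6, 7, 9, 3).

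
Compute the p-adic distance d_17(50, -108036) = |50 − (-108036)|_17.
d_17(50, -108036) = 1/4913

Step 1 — x − y = 50 − (-108036) = 108086. Step 2 — v_17(108086) = 3 (factor: 108086 = (17^3 · 22); the sign does not affect v_p). Step 3 — |x − y|_17 = 17^{-3} = 1/4913.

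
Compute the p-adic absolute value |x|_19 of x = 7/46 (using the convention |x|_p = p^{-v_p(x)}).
|7/46|_19 = 1

Step 1 — compute v_19(x) by factoring powers of 19 out of the numerator and denominator: v_19(7/46) = 0. Step 2 — apply |x|_p = p^{-v_p(x)} = 19^{0} = 1.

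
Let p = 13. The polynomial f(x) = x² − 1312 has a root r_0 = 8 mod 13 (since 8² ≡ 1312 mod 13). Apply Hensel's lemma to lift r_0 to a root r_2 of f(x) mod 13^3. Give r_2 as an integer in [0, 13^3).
r_2 = 255 (mod 2197)

Hensel's recurrence: r_{i+1} = r_i − f(r_i)·(f′(r_i))^{-1} mod 13^{i+2}, with f′(x) = 2x. Iterate:
  r_0 = 8 (mod 13)
  r_1 = 86 (mod 169)
  r_2 = 255 (mod 2197)
Final: r_2 = 255, and one checks f(r_2) ≡ 0 mod 13^3.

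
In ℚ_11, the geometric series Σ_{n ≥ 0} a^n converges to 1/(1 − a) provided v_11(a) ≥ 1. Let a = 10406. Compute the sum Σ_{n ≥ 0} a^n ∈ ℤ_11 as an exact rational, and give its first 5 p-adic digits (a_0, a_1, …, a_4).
Σ a^n = 1/(1 − a) = -1/10405;  first 5 digits = (1, 0, 9, 7, 4)

v_11(a) = 2 ≥ 1, so the series converges in ℤ_11 to 1/(1 − a) = 1/(1 − 10406) = -1/10405. Expand this rational in ℤ_11: compute digits iteratively via d_i = x_i mod 11, x_{i+1} = (x_i − d_i)/11. The first 5 digits are (1, 0, 9, 7, 4).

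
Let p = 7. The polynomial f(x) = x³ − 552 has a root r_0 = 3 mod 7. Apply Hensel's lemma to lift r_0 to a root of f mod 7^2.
r_1 = 17 (mod 49)

Hensel: r_{i+1} = r_i − f(r_i)/f′(r_i) mod 7^{i+2}, where f′(x) = 3x². Iterate:
  r_0 = 3 (mod 7)
  r_1 = 17 (mod 49)
Final: r = 17 with f(r) ≡ 0 mod 7^2.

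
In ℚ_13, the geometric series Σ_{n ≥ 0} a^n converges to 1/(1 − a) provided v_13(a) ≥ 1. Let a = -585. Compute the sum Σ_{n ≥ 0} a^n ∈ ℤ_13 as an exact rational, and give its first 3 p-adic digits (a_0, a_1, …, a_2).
Σ a^n = 1/(1 − a) = 1/586;  first 3 digits = (1, 7, 6)

v_13(a) = 1 ≥ 1, so the series converges in ℤ_13 to 1/(1 − a) = 1/(1 − (-585)) = 1/586. Expand this rational in ℤ_13: compute digits iteratively via d_i = x_i mod 13, x_{i+1} = (x_i − d_i)/13. The first 3 digits are (1, 7, 6).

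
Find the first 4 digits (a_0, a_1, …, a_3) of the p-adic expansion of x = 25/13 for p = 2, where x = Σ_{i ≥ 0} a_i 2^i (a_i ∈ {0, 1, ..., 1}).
(a_0, …, a_3) = (1, 0, 1, 1)

v_2(25/13) = 0 (numerator and denominator both coprime to 2), so x ∈ ℤ_2^×. Compute digits iteratively via a_i = x_i mod 2, x_{i+1} = (x_i − a_i)/2, with x_0 = x:
  x_0 = 25/13;  a_0 = 1;  x_1 = (x_0 − 1)/2 = 6/13
  x_1 = 6/13;  a_1 = 0;  x_2 = (x_1 − 0)/2 = 3/13
  x_2 = 3/13;  a_2 = 1;  x_3 = (x_2 − 1)/2 = -5/13
  x_3 = -5/13;  a_3 = 1;  x_4 = (x_3 − 1)/2 = -9/13
Digits: (1, 0, 1, 1).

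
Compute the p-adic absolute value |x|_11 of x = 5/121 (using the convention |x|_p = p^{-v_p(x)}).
|5/121|_11 = 121

Step 1 — compute v_11(x) by factoring powers of 11 out of the numerator and denominator: v_11(5/121) = -2. Step 2 — apply |x|_p = p^{-v_p(x)} = 11^{2} = 121.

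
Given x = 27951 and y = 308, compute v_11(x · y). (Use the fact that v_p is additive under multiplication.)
v_11(8608908) = 4

v_p(x) = 3 (factor: 27951 = 11^3 · 21); v_p(y) = 1 (factor: 308 = 11^1 · 28). Additivity: v_p(xy) = v_p(x) + v_p(y) = 3 + 1 = 4. (Direct check: xy = 8608908 = 11^4 · (588).)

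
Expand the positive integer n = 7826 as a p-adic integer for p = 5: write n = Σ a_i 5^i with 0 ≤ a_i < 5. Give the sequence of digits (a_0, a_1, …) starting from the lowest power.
(a_0, a_1, …) = (1, 0, 3, 2, 2, 2)

Repeated division by 5 gives the digits low-to-high: 7826 = 1 + 3·5^2 + 2·5^3 + 2·5^4 + 2·5^5. Digit sequence: (1, 0, 3, 2, 2, 2).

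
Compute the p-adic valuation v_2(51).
v_2(51) = 0

v_2(n) is the largest exponent k such that 2^k divides n. Factor out: 51 = 2^0 · 51. (Sign doesn't affect v_p.) So v_2(51) = 0.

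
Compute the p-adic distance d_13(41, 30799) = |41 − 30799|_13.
d_13(41, 30799) = 1/2197

Step 1 — x − y = 41 − 30799 = -30758. Step 2 — v_13(-30758) = 3 (factor: -30758 = −(13^3 · 14); the sign does not affect v_p). Step 3 — |x − y|_13 = 13^{-3} = 1/2197.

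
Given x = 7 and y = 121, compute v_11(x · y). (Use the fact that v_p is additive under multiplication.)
v_11(847) = 2

v_p(x) = 0 (factor: 7 = 11^0 · 7); v_p(y) = 2 (factor: 121 = 11^2 · 1). Additivity: v_p(xy) = v_p(x) + v_p(y) = 0 + 2 = 2. (Direct check: xy = 847 = 11^2 · (7).)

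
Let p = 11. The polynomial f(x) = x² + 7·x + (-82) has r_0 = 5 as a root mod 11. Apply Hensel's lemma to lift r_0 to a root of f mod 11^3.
r_2 = 49 (mod 1331)

Hensel: r_{i+1} = r_i − f(r_i)·(f′(r_i))^{-1} mod 11^{i+2}, f′(x) = 2x + 7. Iterate:
  r_0 = 5 (mod 11)
  r_1 = 49 (mod 121)
  r_2 = 49 (mod 1331)
Final: r = 49 satisfies f(r) ≡ 0 mod 11^3.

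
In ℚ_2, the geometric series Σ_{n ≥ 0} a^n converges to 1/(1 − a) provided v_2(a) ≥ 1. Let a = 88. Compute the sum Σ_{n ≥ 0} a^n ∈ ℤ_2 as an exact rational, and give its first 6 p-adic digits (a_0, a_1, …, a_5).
Σ a^n = 1/(1 − a) = -1/87;  first 6 digits = (1, 0, 0, 1, 1, 0)

v_2(a) = 3 ≥ 1, so the series converges in ℤ_2 to 1/(1 − a) = 1/(1 − 88) = -1/87. Expand this rational in ℤ_2: compute digits iteratively via d_i = x_i mod 2, x_{i+1} = (x_i − d_i)/2. The first 6 digits are (1, 0, 0, 1, 1, 0).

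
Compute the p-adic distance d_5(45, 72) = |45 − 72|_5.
d_5(45, 72) = 1

Step 1 — x − y = 45 − 72 = -27. Step 2 — v_5(-27) = 0 (factor: -27 = −(5^0 · 27); the sign does not affect v_p). Step 3 — |x − y|_5 = 5^{0} = 1.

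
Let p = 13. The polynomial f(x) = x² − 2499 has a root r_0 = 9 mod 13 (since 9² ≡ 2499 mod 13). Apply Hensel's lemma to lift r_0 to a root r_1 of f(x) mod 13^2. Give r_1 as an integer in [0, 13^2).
r_1 = 87 (mod 169)

Hensel's recurrence: r_{i+1} = r_i − f(r_i)·(f′(r_i))^{-1} mod 13^{i+2}, with f′(x) = 2x. Iterate:
  r_0 = 9 (mod 13)
  r_1 = 87 (mod 169)
Final: r_1 = 87, and one checks f(r_1) ≡ 0 mod 13^2.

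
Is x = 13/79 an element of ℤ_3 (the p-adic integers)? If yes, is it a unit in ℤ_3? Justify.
x ∈ ℤ_3^× (unit); v_3(x) = 0

ℤ_3 = {x ∈ ℚ_3 : v_3(x) ≥ 0} and ℤ_3^× = {x ∈ ℤ_3 : v_3(x) = 0}. Here v_3(13/79) = v_3(num) − v_3(den) = 0; compare against these criteria.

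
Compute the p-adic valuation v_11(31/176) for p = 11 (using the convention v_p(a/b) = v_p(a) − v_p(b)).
v_11(31/176) = -1

Factor powers of 11 from the numerator and denominator of the reduced fraction: 31 = 11^0 · 31 and 176 = 11^1 · 16. Apply v_p(a/b) = v_p(a) − v_p(b): v_11(31/176) = 0 − 1 = -1.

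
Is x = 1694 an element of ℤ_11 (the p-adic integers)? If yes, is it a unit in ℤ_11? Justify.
x ∈ ℤ_11 but not a unit; v_11(x) = 2 > 0

ℤ_11 = {x ∈ ℚ_11 : v_11(x) ≥ 0} and ℤ_11^× = {x ∈ ℤ_11 : v_11(x) = 0}. Here v_11(1694) = v_11(num) − v_11(den) = 2; compare against these criteria.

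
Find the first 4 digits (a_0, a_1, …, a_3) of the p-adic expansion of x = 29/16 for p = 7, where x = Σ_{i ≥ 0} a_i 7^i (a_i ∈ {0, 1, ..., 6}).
(a_0, …, a_3) = (4, 1, 2, 1)

v_7(29/16) = 0 (numerator and denominator both coprime to 7), so x ∈ ℤ_7^×. Compute digits iteratively via a_i = x_i mod 7, x_{i+1} = (x_i − a_i)/7, with x_0 = x:
  x_0 = 29/16;  a_0 = 4;  x_1 = (x_0 − 4)/7 = -5/16
  x_1 = -5/16;  a_1 = 1;  x_2 = (x_1 − 1)/7 = -3/16
  x_2 = -3/16;  a_2 = 2;  x_3 = (x_2 − 2)/7 = -5/16
  x_3 = -5/16;  a_3 = 1;  x_4 = (x_3 − 1)/7 = -3/16
Digits: (4, 1, 2, 1).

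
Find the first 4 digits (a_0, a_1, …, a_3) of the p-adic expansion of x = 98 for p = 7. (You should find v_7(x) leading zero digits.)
(a_0, …, a_3) = (0, 0, 2, 0)

v_7(98) = 2, so a_0 = ... = a_1 = 0. Factor out: x = 7^2 · u with u = 2 a unit in ℤ_7. Expand u iteratively via a_{v+i} = u_i mod 7, u_{i+1} = (u_i − a_{v+i})/7:
  u_0 = 2;  a_2 = 2;  u_1 = (u_0 − 2)/7 = 0
  u_1 = 0;  a_3 = 0;  u_2 = (u_1 − 0)/7 = 0
Digits: (0, 0, 2, 0).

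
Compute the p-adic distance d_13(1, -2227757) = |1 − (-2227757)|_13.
d_13(1, -2227757) = 1/371293

Step 1 — x − y = 1 − (-2227757) = 2227758. Step 2 — v_13(2227758) = 5 (factor: 2227758 = (13^5 · 6); the sign does not affect v_p). Step 3 — |x − y|_13 = 13^{-5} = 1/371293.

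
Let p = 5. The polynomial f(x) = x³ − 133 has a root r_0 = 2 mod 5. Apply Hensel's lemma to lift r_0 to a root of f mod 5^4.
r_3 = 377 (mod 625)

Hensel: r_{i+1} = r_i − f(r_i)/f′(r_i) mod 5^{i+2}, where f′(x) = 3x². Iterate:
  r_0 = 2 (mod 5)
  r_1 = 2 (mod 25)
  r_2 = 2 (mod 125)
  r_3 = 377 (mod 625)
Final: r = 377 with f(r) ≡ 0 mod 5^4.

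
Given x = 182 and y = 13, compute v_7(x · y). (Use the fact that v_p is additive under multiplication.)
v_7(2366) = 1

v_p(x) = 1 (factor: 182 = 7^1 · 26); v_p(y) = 0 (factor: 13 = 7^0 · 13). Additivity: v_p(xy) = v_p(x) + v_p(y) = 1 + 0 = 1. (Direct check: xy = 2366 = 7^1 · (338).)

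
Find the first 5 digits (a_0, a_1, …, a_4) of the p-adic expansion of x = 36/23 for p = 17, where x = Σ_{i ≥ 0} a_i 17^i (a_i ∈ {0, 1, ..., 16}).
(a_0, …, a_4) = (6, 16, 2, 5, 13)

v_17(36/23) = 0 (numerator and denominator both coprime to 17), so x ∈ ℤ_17^×. Compute digits iteratively via a_i = x_i mod 17, x_{i+1} = (x_i − a_i)/17, with x_0 = x:
  x_0 = 36/23;  a_0 = 6;  x_1 = (x_0 − 6)/17 = -6/23
  x_1 = -6/23;  a_1 = 16;  x_2 = (x_1 − 16)/17 = -22/23
  x_2 = -22/23;  a_2 = 2;  x_3 = (x_2 − 2)/17 = -4/23
  x_3 = -4/23;  a_3 = 5;  x_4 = (x_3 − 5)/17 = -7/23
  x_4 = -7/23;  a_4 = 13;  x_5 = (x_4 − 13)/17 = -18/23
Digits: (6, 16, 2, 5, 13).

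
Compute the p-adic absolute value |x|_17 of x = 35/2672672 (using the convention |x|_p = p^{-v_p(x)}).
|35/2672672|_17 = 83521

Step 1 — compute v_17(x) by factoring powers of 17 out of the numerator and denominator: v_17(35/2672672) = -4. Step 2 — apply |x|_p = p^{-v_p(x)} = 17^{4} = 83521.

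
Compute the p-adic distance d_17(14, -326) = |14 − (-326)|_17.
d_17(14, -326) = 1/17

Step 1 — x − y = 14 − (-326) = 340. Step 2 — v_17(340) = 1 (factor: 340 = (17^1 · 20); the sign does not affect v_p). Step 3 — |x − y|_17 = 17^{-1} = 1/17.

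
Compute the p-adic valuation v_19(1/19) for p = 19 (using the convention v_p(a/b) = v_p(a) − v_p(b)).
v_19(1/19) = -1

Factor powers of 19 from the numerator and denominator of the reduced fraction: 1 = 19^0 · 1 and 19 = 19^1 · 1. Apply v_p(a/b) = v_p(a) − v_p(b): v_19(1/19) = 0 − 1 = -1.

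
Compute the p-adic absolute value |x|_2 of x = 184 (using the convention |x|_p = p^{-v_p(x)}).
|184|_2 = 1/8

Step 1 — compute v_2(x) by factoring powers of 2 out of the numerator and denominator: v_2(184) = 3. Step 2 — apply |x|_p = p^{-v_p(x)} = 2^{-3} = 1/8.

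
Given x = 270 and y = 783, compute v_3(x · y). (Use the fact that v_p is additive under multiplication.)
v_3(211410) = 6

v_p(x) = 3 (factor: 270 = 3^3 · 10); v_p(y) = 3 (factor: 783 = 3^3 · 29). Additivity: v_p(xy) = v_p(x) + v_p(y) = 3 + 3 = 6. (Direct check: xy = 211410 = 3^6 · (290).)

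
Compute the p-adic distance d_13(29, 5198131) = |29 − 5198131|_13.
d_13(29, 5198131) = 1/371293

Step 1 — x − y = 29 − 5198131 = -5198102. Step 2 — v_13(-5198102) = 5 (factor: -5198102 = −(13^5 · 14); the sign does not affect v_p). Step 3 — |x − y|_13 = 13^{-5} = 1/371293.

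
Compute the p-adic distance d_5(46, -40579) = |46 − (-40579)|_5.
d_5(46, -40579) = 1/3125

Step 1 — x − y = 46 − (-40579) = 40625. Step 2 — v_5(40625) = 5 (factor: 40625 = (5^5 · 13); the sign does not affect v_p). Step 3 — |x − y|_5 = 5^{-5} = 1/3125.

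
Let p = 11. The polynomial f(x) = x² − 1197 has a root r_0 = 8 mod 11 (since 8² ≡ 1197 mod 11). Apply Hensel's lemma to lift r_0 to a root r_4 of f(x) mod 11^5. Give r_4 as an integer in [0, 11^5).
r_4 = 43601 (mod 161051)

Hensel's recurrence: r_{i+1} = r_i − f(r_i)·(f′(r_i))^{-1} mod 11^{i+2}, with f′(x) = 2x. Iterate:
  r_0 = 8 (mod 11)
  r_1 = 41 (mod 121)
  r_2 = 1009 (mod 1331)
  r_3 = 14319 (mod 14641)
  r_4 = 43601 (mod 161051)
Final: r_4 = 43601, and one checks f(r_4) ≡ 0 mod 11^5.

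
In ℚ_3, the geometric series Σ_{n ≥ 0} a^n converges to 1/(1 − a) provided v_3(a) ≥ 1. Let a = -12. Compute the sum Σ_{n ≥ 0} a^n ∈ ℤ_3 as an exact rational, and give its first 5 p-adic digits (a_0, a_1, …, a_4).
Σ a^n = 1/(1 − a) = 1/13;  first 5 digits = (1, 2, 2, 0, 2)

v_3(a) = 1 ≥ 1, so the series converges in ℤ_3 to 1/(1 − a) = 1/(1 − (-12)) = 1/13. Expand this rational in ℤ_3: compute digits iteratively via d_i = x_i mod 3, x_{i+1} = (x_i − d_i)/3. The first 5 digits are (1, 2, 2, 0, 2).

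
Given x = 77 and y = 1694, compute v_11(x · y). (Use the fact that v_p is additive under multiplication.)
v_11(130438) = 3

v_p(x) = 1 (factor: 77 = 11^1 · 7); v_p(y) = 2 (factor: 1694 = 11^2 · 14). Additivity: v_p(xy) = v_p(x) + v_p(y) = 1 + 2 = 3. (Direct check: xy = 130438 = 11^3 · (98).)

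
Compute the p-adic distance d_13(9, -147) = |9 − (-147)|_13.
d_13(9, -147) = 1/13

Step 1 — x − y = 9 − (-147) = 156. Step 2 — v_13(156) = 1 (factor: 156 = (13^1 · 12); the sign does not affect v_p). Step 3 — |x − y|_13 = 13^{-1} = 1/13.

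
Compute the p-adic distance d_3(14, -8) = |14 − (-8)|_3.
d_3(14, -8) = 1

Step 1 — x − y = 14 − (-8) = 22. Step 2 — v_3(22) = 0 (factor: 22 = (3^0 · 22); the sign does not affect v_p). Step 3 — |x − y|_3 = 3^{0} = 1.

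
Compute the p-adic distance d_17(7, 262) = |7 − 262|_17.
d_17(7, 262) = 1/17

Step 1 — x − y = 7 − 262 = -255. Step 2 — v_17(-255) = 1 (factor: -255 = −(17^1 · 15); the sign does not affect v_p). Step 3 — |x − y|_17 = 17^{-1} = 1/17.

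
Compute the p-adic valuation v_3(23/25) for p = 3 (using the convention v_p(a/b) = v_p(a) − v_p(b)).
v_3(23/25) = 0

Factor powers of 3 from the numerator and denominator of the reduced fraction: 23 = 3^0 · 23 and 25 = 3^0 · 25. Apply v_p(a/b) = v_p(a) − v_p(b): v_3(23/25) = 0 − 0 = 0.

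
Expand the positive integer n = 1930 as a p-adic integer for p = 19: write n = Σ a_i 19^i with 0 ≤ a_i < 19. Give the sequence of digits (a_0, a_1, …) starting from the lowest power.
(a_0, a_1, …) = (11, 6, 5)

Repeated division by 19 gives the digits low-to-high: 1930 = 11 + 6·19^1 + 5·19^2. Digit sequence: (11, 6, 5).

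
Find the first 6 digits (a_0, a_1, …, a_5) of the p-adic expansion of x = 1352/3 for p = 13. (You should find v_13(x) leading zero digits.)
(a_0, …, a_5) = (0, 0, 7, 4, 4, 4)

v_13(1352/3) = 2, so a_0 = ... = a_1 = 0. Factor out: x = 13^2 · u with u = 8/3 a unit in ℤ_13. Expand u iteratively via a_{v+i} = u_i mod 13, u_{i+1} = (u_i − a_{v+i})/13:
  u_0 = 8/3;  a_2 = 7;  u_1 = (u_0 − 7)/13 = -1/3
  u_1 = -1/3;  a_3 = 4;  u_2 = (u_1 − 4)/13 = -1/3
  u_2 = -1/3;  a_4 = 4;  u_3 = (u_2 − 4)/13 = -1/3
  u_3 = -1/3;  a_5 = 4;  u_4 = (u_3 − 4)/13 = -1/3
Digits: (0, 0, 7, 4, 4, 4).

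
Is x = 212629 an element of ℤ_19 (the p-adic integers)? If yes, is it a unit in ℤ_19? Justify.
x ∈ ℤ_19 but not a unit; v_19(x) = 3 > 0

ℤ_19 = {x ∈ ℚ_19 : v_19(x) ≥ 0} and ℤ_19^× = {x ∈ ℤ_19 : v_19(x) = 0}. Here v_19(212629) = v_19(num) − v_19(den) = 3; compare against these criteria.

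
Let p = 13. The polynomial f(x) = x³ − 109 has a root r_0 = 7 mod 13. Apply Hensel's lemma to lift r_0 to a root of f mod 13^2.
r_1 = 33 (mod 169)

Hensel: r_{i+1} = r_i − f(r_i)/f′(r_i) mod 13^{i+2}, where f′(x) = 3x². Iterate:
  r_0 = 7 (mod 13)
  r_1 = 33 (mod 169)
Final: r = 33 with f(r) ≡ 0 mod 13^2.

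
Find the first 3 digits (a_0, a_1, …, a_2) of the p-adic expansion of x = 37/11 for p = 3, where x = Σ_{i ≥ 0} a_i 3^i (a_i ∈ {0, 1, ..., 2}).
(a_0, …, a_2) = (2, 1, 2)

v_3(37/11) = 0 (numerator and denominator both coprime to 3), so x ∈ ℤ_3^×. Compute digits iteratively via a_i = x_i mod 3, x_{i+1} = (x_i − a_i)/3, with x_0 = x:
  x_0 = 37/11;  a_0 = 2;  x_1 = (x_0 − 2)/3 = 5/11
  x_1 = 5/11;  a_1 = 1;  x_2 = (x_1 − 1)/3 = -2/11
  x_2 = -2/11;  a_2 = 2;  x_3 = (x_2 − 2)/3 = -8/11
Digits: (2, 1, 2).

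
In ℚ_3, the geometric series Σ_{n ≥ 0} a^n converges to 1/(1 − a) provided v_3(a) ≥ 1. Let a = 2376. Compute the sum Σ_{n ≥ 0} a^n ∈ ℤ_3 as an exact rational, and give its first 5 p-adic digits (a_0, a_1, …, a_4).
Σ a^n = 1/(1 − a) = -1/2375;  first 5 digits = (1, 0, 0, 1, 2)

v_3(a) = 3 ≥ 1, so the series converges in ℤ_3 to 1/(1 − a) = 1/(1 − 2376) = -1/2375. Expand this rational in ℤ_3: compute digits iteratively via d_i = x_i mod 3, x_{i+1} = (x_i − d_i)/3. The first 5 digits are (1, 0, 0, 1, 2).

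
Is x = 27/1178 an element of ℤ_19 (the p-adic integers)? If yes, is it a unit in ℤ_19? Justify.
x ∉ ℤ_19 (v_19(x) = -1 < 0)

ℤ_19 = {x ∈ ℚ_19 : v_19(x) ≥ 0} and ℤ_19^× = {x ∈ ℤ_19 : v_19(x) = 0}. Here v_19(27/1178) = v_19(num) − v_19(den) = -1; compare against these criteria.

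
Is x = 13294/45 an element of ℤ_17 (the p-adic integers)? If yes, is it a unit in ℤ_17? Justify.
x ∈ ℤ_17 but not a unit; v_17(x) = 2 > 0

ℤ_17 = {x ∈ ℚ_17 : v_17(x) ≥ 0} and ℤ_17^× = {x ∈ ℤ_17 : v_17(x) = 0}. Here v_17(13294/45) = v_17(num) − v_17(den) = 2; compare against these criteria.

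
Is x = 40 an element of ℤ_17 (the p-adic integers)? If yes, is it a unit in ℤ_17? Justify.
x ∈ ℤ_17^× (unit); v_17(x) = 0

ℤ_17 = {x ∈ ℚ_17 : v_17(x) ≥ 0} and ℤ_17^× = {x ∈ ℤ_17 : v_17(x) = 0}. Here v_17(40) = v_17(num) − v_17(den) = 0; compare against these criteria.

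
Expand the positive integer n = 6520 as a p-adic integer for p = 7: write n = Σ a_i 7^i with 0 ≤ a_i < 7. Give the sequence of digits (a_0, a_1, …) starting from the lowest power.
(a_0, a_1, …) = (3, 0, 0, 5, 2)

Repeated division by 7 gives the digits low-to-high: 6520 = 3 + 5·7^3 + 2·7^4. Digit sequence: (3, 0, 0, 5, 2).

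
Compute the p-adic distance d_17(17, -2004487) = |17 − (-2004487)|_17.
d_17(17, -2004487) = 1/83521

Step 1 — x − y = 17 − (-2004487) = 2004504. Step 2 — v_17(2004504) = 4 (factor: 2004504 = (17^4 · 24); the sign does not affect v_p). Step 3 — |x − y|_17 = 17^{-4} = 1/83521.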